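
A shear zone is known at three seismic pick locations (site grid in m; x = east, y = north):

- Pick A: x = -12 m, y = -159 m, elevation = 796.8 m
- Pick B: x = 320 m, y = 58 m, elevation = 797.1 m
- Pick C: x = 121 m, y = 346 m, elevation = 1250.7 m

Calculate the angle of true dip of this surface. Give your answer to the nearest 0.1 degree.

Let the plane be z = a·x + b·y + c.
Pick B−Pick A: 332a + 217b = 0.3;  Pick C−Pick A: 133a + 505b = 453.9.
Solving gives a = −0.70854, b = 1.08542.
Gradient magnitude |∇z| = √(a² + b²) = √(0.50203 + 1.17813) = 1.29621.
True dip = arctan(1.29621) = 52.4°, dipping toward SSE (azimuth ≈ 147°).

52.4°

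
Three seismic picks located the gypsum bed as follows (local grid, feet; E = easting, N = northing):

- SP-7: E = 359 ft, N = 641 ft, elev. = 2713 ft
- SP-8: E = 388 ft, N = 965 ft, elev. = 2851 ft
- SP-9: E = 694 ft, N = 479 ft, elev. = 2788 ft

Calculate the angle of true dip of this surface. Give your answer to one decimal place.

29.5°

Let the plane be z = a·E + b·N + c.
SP-8−SP-7: 29a + 324b = 138;  SP-9−SP-7: 335a − 162b = 75.
Solving gives a = 0.41202, b = 0.38905.
Gradient magnitude |∇z| = √(a² + b²) = √(0.16976 + 0.15136) = 0.56667.
True dip = arctan(0.56667) = 29.5°, dipping toward SW (azimuth ≈ 227°).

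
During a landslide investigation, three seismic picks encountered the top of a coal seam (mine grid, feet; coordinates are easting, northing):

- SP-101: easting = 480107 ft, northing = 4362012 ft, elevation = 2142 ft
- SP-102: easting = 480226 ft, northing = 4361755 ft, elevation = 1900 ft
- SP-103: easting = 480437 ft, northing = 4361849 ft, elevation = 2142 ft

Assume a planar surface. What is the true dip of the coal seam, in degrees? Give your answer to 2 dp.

Two edge vectors: SP-101→SP-102 = (119, -257, -242), SP-101→SP-103 = (330, -163, 0).
Normal n = (SP-101→SP-102) × (SP-101→SP-103) = (-39446, -79860, 65413).
So ∂z/∂easting = −n_x/n_z = 0.60303 and ∂z/∂northing = −n_y/n_z = 1.22086.
Gradient magnitude |∇z| = √(a² + b²) = √(0.36365 + 1.49049) = 1.36167.
True dip = arctan(1.36167) = 53.71°, dipping toward SSW (azimuth ≈ 206°).

53.71°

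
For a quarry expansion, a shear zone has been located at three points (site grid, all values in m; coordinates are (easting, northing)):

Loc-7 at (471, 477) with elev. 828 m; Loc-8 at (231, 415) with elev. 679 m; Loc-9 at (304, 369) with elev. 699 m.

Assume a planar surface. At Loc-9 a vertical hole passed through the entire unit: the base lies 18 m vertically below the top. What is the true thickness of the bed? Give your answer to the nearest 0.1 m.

15.1 m

Two edge vectors: Loc-7→Loc-8 = (-240, -62, -149), Loc-7→Loc-9 = (-167, -108, -129).
Normal n = (Loc-7→Loc-8) × (Loc-7→Loc-9) = (-8094, -6077, 15566).
So ∂z/∂E = −n_x/n_z = 0.51998 and ∂z/∂N = −n_y/n_z = 0.39040.
|∇z| = √(a²+b²) = 0.65022, so dip δ = arctan(0.65022) = 33.03°.
True thickness = vertical thickness × cos δ = 18 × cos 33.03° = 15.1 m.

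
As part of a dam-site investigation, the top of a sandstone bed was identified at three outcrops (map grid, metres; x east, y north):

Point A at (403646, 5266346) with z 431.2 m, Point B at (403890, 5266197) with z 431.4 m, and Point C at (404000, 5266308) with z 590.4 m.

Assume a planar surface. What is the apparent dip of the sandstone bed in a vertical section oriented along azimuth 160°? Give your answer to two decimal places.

33.09°

Let the plane be z = a·x + b·y + c.
Point B−Point A: 244a − 149b = 0.2;  Point C−Point A: 354a − 38b = 159.2.
Solving gives a = 0.54546, b = 0.89189.
Unit vector along 160° is (sin 160°, cos 160°) = (0.3420, -0.9397).
Slope in that direction = a·(0.3420) + b·(-0.9397) = −0.65154.
Apparent dip = arctan|0.65154| = 33.09° (true dip is 46.3°, so apparent ≤ true as expected).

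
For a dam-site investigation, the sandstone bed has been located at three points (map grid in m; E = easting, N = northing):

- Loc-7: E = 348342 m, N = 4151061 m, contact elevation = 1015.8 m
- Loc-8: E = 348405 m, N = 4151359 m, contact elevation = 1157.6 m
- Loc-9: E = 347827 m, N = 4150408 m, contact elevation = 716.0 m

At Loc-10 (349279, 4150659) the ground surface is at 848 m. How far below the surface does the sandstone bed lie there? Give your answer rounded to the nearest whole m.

53 m

Two edge vectors: Loc-7→Loc-8 = (63, 298, 141.8), Loc-7→Loc-9 = (-515, -653, -299.8).
Normal n = (Loc-7→Loc-8) × (Loc-7→Loc-9) = (3255, -54139.6, 112331).
So ∂z/∂E = −n_x/n_z = −0.02897686 and ∂z/∂N = −n_y/n_z = 0.48196491.
Intercept c from Loc-7: 1015.8 + 10093.86 − 2000665.73 = −1989556.07.
At (349279, 4150659): z_contact = −10121.0 + 2000472.0 − 1989556.07 = 794.9 m.
Depth below ground = 848 − 794.9 = 53 m.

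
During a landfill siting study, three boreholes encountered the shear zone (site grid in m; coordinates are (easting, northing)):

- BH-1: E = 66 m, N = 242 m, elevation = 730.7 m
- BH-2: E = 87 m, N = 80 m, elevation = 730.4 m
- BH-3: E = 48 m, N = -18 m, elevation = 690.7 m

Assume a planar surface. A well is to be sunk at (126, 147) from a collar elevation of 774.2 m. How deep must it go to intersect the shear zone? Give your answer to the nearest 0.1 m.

Let the plane be z = a·E + b·N + c.
BH-2−BH-1: 21a − 162b = −0.3;  BH-3−BH-1: −18a − 260b = −40.
Solving gives a = 0.76433, b = 0.10093.
Then c = 730.7 − a·66 − b·242 = 655.83.
At (126, 147): z_contact = 96.31 + 14.84 + 655.83 = 766.97 m.
Depth below ground = 774.2 − 766.97 = 7.2 m.

7.2 m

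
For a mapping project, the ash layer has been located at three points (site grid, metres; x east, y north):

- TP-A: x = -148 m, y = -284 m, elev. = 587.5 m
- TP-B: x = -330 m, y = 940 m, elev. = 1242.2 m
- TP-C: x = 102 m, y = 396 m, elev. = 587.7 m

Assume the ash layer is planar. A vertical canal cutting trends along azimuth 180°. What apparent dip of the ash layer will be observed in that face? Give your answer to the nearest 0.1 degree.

Let the plane be z = a·x + b·y + c.
TP-B−TP-A: −182a + 1224b = 654.7;  TP-C−TP-A: 250a + 680b = 0.2.
Solving gives a = −1.03535, b = 0.38094.
Unit vector along 180° is (sin 180°, cos 180°) = (0.0000, -1.0000).
Slope in that direction = a·(0.0000) + b·(-1.0000) = −0.38094.
Apparent dip = arctan|0.38094| = 20.9° (true dip is 47.8°, so apparent ≤ true as expected).

20.9°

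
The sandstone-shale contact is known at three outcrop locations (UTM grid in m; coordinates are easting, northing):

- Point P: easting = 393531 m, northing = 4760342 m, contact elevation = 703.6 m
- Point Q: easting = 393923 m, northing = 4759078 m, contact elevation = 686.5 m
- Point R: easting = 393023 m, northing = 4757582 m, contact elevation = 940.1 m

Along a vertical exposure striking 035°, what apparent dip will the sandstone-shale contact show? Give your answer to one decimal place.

Let the plane be z = a·easting + b·northing + c.
Point Q−Point P: 392a − 1264b = −17.1;  Point R−Point P: −508a − 2760b = 236.5.
Solving gives a = −0.20077, b = −0.04874.
Unit vector along 035° is (sin 35°, cos 35°) = (0.5736, 0.8192).
Slope in that direction = a·(0.5736) + b·(0.8192) = −0.15508.
Apparent dip = arctan|0.15508| = 8.8° (true dip is 11.7°, so apparent ≤ true as expected).

8.8°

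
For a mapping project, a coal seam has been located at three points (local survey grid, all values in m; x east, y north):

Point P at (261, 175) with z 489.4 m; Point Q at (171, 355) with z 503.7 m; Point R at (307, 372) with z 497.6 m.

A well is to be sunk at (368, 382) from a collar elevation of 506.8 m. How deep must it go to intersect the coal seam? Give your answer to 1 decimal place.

Two edge vectors: Point P→Point Q = (-90, 180, 14.3), Point P→Point R = (46, 197, 8.2).
Normal n = (Point P→Point Q) × (Point P→Point R) = (-1341.1, 1395.8, -26010).
So ∂z/∂x = −n_x/n_z = −0.05156 and ∂z/∂y = −n_y/n_z = 0.05366.
Intercept c from Point P: 489.4 + 13.46 − 9.39 = 493.47.
At (368, 382): z_contact = −18.97 + 20.50 + 493.47 = 494.99 m.
Depth below ground = 506.8 − 494.99 = 11.8 m.

11.8 m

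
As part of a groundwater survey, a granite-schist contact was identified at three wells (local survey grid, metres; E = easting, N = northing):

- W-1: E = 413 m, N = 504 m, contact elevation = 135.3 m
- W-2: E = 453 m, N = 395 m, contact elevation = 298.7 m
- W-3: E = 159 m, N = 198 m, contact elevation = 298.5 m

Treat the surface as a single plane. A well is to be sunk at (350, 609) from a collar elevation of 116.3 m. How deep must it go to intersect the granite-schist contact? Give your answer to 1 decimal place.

Two edge vectors: W-1→W-2 = (40, -109, 163.4), W-1→W-3 = (-254, -306, 163.2).
Normal n = (W-1→W-2) × (W-1→W-3) = (32211.6, -48031.6, -39926).
So ∂z/∂E = −n_x/n_z = 0.80678 and ∂z/∂N = −n_y/n_z = −1.20302.
Intercept c from W-1: 135.3 − 333.20 + 606.32 = 408.42.
At (350, 609): z_contact = 282.37 − 732.64 + 408.42 = -41.84 m.
Depth below ground = 116.3 − (-41.84) = 158.1 m.

158.1 m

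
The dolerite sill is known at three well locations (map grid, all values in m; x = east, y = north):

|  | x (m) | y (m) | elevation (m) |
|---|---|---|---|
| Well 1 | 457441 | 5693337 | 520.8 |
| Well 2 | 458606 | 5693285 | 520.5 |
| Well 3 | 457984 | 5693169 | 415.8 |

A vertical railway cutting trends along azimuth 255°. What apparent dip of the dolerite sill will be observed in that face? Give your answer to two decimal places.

12.41°

Let the plane be z = a·x + b·y + c.
Well 2−Well 1: 1165a − 52b = −0.3;  Well 3−Well 1: 543a − 168b = −105.
Solving gives a = 0.03230, b = 0.72940.
Unit vector along 255° is (sin 255°, cos 255°) = (-0.9659, -0.2588).
Slope in that direction = a·(-0.9659) + b·(-0.2588) = −0.21998.
Apparent dip = arctan|0.21998| = 12.41° (true dip is 36.1°, so apparent ≤ true as expected).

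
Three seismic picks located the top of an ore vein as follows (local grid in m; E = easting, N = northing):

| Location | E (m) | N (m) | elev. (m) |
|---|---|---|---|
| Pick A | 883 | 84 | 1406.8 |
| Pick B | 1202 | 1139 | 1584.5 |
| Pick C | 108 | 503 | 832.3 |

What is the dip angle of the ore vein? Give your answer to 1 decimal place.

35.6°

Let the plane be z = a·E + b·N + c.
Pick B−Pick A: 319a + 1055b = 177.7;  Pick C−Pick A: −775a + 419b = −574.5.
Solving gives a = 0.71540, b = −0.04788.
Gradient magnitude |∇z| = √(a² + b²) = √(0.51180 + 0.00229) = 0.71700.
True dip = arctan(0.71700) = 35.6°, dipping toward W (azimuth ≈ 274°).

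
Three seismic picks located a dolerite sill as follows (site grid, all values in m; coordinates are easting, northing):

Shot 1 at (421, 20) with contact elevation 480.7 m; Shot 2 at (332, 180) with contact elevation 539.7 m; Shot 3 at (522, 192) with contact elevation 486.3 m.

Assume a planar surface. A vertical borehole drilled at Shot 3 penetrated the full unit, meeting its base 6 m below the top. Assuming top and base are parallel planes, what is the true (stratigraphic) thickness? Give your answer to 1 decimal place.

Two edge vectors: Shot 1→Shot 2 = (-89, 160, 59), Shot 1→Shot 3 = (101, 172, 5.6).
Normal n = (Shot 1→Shot 2) × (Shot 1→Shot 3) = (-9252, 6457.4, -31468).
So ∂z/∂easting = −n_x/n_z = −0.29401 and ∂z/∂northing = −n_y/n_z = 0.20521.
|∇z| = √(a²+b²) = 0.35854, so dip δ = arctan(0.35854) = 19.72°.
True thickness = vertical thickness × cos δ = 6 × cos 19.72° = 5.6 m.

5.6 m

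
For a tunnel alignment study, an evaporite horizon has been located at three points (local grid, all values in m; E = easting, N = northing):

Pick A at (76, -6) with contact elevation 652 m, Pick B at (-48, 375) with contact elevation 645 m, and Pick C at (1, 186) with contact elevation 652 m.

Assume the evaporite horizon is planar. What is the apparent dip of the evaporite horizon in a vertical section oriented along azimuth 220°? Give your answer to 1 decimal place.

14.9°

Let the plane be z = a·E + b·N + c.
Pick B−Pick A: −124a + 381b = −7;  Pick C−Pick A: −75a + 192b = 0.
Solving gives a = −0.28194, b = −0.11013.
Unit vector along 220° is (sin 220°, cos 220°) = (-0.6428, -0.7660).
Slope in that direction = a·(-0.6428) + b·(-0.7660) = 0.26559.
Apparent dip = arctan|0.26559| = 14.9° (true dip is 16.8°, so apparent ≤ true as expected).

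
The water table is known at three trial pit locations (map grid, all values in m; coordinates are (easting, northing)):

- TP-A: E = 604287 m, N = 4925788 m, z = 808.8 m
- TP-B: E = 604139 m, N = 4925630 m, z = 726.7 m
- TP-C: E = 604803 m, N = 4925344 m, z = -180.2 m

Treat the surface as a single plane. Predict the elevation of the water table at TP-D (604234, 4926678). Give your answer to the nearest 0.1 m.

Let the plane be z = a·E + b·N + c.
TP-B−TP-A: −148a − 158b = −82.1;  TP-C−TP-A: 516a − 444b = −989.
Solving gives a = −0.813702798, b = 1.281822874.
Then c = 808.8 − a·604287 − b·4925788 = −5821468.91.
At (604234, 4926678): z = −491666.9 + 6315128.6 − 5821468.91 = 1992.7 m.

1992.7 m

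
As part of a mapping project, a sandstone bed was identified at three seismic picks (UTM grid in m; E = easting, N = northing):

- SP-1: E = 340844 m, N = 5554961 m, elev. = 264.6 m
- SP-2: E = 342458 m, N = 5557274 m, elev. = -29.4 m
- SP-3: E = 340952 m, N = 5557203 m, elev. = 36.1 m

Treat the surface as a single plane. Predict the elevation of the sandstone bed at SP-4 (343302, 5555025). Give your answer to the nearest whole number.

Let the plane be z = a·E + b·N + c.
SP-2−SP-1: 1614a + 2313b = −294;  SP-3−SP-1: 108a + 2242b = −228.5.
Solving gives a = −0.03877586, b = −0.10005005.
Then c = 264.6 − a·340844 − b·5554961 = 569255.23.
At (343302, 5555025): z = −13311.8 − 555780.5 + 569255.23 = 162.9 m.

163 m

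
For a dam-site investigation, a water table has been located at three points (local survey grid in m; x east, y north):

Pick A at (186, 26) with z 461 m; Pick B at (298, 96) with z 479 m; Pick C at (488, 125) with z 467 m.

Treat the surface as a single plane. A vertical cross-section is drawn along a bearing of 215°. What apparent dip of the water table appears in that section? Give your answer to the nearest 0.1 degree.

17.3°

Two edge vectors: Pick A→Pick B = (112, 70, 18), Pick A→Pick C = (302, 99, 6).
Normal n = (Pick A→Pick B) × (Pick A→Pick C) = (-1362, 4764, -10052).
So ∂z/∂x = −n_x/n_z = −0.13550 and ∂z/∂y = −n_y/n_z = 0.47394.
Unit vector along 215° is (sin 215°, cos 215°) = (-0.5736, -0.8192).
Slope in that direction = a·(-0.5736) + b·(-0.8192) = −0.31051.
Apparent dip = arctan|0.31051| = 17.3° (true dip is 26.2°, so apparent ≤ true as expected).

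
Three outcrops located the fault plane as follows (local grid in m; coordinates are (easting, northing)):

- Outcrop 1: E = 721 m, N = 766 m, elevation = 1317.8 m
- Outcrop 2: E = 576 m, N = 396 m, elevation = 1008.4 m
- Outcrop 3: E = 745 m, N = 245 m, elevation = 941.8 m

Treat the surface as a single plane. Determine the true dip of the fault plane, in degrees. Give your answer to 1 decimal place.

37.9°

Let the plane be z = a·E + b·N + c.
Outcrop 2−Outcrop 1: −145a − 370b = −309.4;  Outcrop 3−Outcrop 1: 24a − 521b = −376.
Solving gives a = 0.26150, b = 0.73374.
Gradient magnitude |∇z| = √(a² + b²) = √(0.06838 + 0.53837) = 0.77894.
True dip = arctan(0.77894) = 37.9°, dipping toward SSW (azimuth ≈ 200°).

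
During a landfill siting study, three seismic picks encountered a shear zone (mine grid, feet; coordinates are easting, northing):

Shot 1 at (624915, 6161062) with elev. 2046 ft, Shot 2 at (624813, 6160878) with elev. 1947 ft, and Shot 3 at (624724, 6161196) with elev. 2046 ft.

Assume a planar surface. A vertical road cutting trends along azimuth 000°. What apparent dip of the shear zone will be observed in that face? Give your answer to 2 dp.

Let the plane be z = a·easting + b·northing + c.
Shot 2−Shot 1: −102a − 184b = −99;  Shot 3−Shot 1: −191a + 134b = 0.
Solving gives a = 0.27178, b = 0.38738.
Unit vector along 000° is (sin 0°, cos 0°) = (0.0000, 1.0000).
Slope in that direction = a·(0.0000) + b·(1.0000) = 0.38738.
Apparent dip = arctan|0.38738| = 21.18° (true dip is 25.3°, so apparent ≤ true as expected).

21.18°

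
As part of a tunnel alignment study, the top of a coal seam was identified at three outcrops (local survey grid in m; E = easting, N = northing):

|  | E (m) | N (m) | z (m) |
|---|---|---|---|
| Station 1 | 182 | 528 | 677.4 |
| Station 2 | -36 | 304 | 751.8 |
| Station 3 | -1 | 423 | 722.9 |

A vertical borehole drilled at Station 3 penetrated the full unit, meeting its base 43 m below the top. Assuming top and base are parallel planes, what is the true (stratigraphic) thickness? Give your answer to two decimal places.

41.79 m

Two edge vectors: Station 1→Station 2 = (-218, -224, 74.4), Station 1→Station 3 = (-183, -105, 45.5).
Normal n = (Station 1→Station 2) × (Station 1→Station 3) = (-2380, -3696.2, -18102).
So ∂z/∂E = −n_x/n_z = −0.13148 and ∂z/∂N = −n_y/n_z = −0.20419.
|∇z| = √(a²+b²) = 0.24286, so dip δ = arctan(0.24286) = 13.65°.
True thickness = vertical thickness × cos δ = 43 × cos 13.65° = 41.79 m.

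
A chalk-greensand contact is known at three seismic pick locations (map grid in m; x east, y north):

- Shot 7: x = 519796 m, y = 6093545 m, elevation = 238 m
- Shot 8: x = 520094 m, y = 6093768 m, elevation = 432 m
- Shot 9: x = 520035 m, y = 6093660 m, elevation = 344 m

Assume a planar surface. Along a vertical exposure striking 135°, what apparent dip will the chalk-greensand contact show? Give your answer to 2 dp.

26.56°

Let the plane be z = a·x + b·y + c.
Shot 8−Shot 7: 298a + 223b = 194;  Shot 9−Shot 7: 239a + 115b = 106.
Solving gives a = 0.06980, b = 0.77669.
Unit vector along 135° is (sin 135°, cos 135°) = (0.7071, -0.7071).
Slope in that direction = a·(0.7071) + b·(-0.7071) = −0.49985.
Apparent dip = arctan|0.49985| = 26.56° (true dip is 37.9°, so apparent ≤ true as expected).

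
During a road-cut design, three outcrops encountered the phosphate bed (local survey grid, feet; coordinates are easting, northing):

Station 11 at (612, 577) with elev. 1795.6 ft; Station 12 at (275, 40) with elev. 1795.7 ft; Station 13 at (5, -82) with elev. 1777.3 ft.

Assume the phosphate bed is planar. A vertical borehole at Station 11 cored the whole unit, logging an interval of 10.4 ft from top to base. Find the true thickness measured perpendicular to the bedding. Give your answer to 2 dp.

Let the plane be z = a·easting + b·northing + c.
Station 12−Station 11: −337a − 537b = 0.1;  Station 13−Station 11: −607a − 659b = −18.3.
Solving gives a = 0.09524, b = −0.05995.
|∇z| = √(a²+b²) = 0.11254, so dip δ = arctan(0.11254) = 6.42°.
True thickness = vertical thickness × cos δ = 10.4 × cos 6.42° = 10.33 ft.

10.33 ft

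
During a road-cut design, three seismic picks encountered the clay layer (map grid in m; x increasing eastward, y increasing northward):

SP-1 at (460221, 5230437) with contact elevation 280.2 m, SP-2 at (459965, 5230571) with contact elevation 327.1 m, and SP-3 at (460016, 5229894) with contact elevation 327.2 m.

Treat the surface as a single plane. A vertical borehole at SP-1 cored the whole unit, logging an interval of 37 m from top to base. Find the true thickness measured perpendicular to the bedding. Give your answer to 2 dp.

Two edge vectors: SP-1→SP-2 = (-256, 134, 46.9), SP-1→SP-3 = (-205, -543, 47).
Normal n = (SP-1→SP-2) × (SP-1→SP-3) = (31764.7, 2417.5, 166478).
So ∂z/∂x = −n_x/n_z = −0.19080 and ∂z/∂y = −n_y/n_z = −0.01452.
|∇z| = √(a²+b²) = 0.19136, so dip δ = arctan(0.19136) = 10.83°.
True thickness = vertical thickness × cos δ = 37 × cos 10.83° = 36.34 m.

36.34 m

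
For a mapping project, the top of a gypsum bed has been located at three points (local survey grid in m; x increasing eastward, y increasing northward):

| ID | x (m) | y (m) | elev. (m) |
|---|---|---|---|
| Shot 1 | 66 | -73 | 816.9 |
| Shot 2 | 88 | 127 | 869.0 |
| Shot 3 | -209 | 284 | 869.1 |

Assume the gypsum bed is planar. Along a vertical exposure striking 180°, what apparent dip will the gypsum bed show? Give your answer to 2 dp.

13.83°

Two edge vectors: Shot 1→Shot 2 = (22, 200, 52.1), Shot 1→Shot 3 = (-275, 357, 52.2).
Normal n = (Shot 1→Shot 2) × (Shot 1→Shot 3) = (-8159.7, -15475.9, 62854).
So ∂z/∂x = −n_x/n_z = 0.12982 and ∂z/∂y = −n_y/n_z = 0.24622.
Unit vector along 180° is (sin 180°, cos 180°) = (0.0000, -1.0000).
Slope in that direction = a·(0.0000) + b·(-1.0000) = −0.24622.
Apparent dip = arctan|0.24622| = 13.83° (true dip is 15.6°, so apparent ≤ true as expected).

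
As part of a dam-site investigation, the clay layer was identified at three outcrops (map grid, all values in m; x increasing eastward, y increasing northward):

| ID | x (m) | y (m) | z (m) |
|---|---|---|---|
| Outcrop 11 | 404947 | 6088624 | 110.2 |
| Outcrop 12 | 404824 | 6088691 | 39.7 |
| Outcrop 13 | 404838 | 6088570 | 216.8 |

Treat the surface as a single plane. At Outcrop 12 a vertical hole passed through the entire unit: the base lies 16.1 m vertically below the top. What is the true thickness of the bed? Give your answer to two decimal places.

Two edge vectors: Outcrop 11→Outcrop 12 = (-123, 67, -70.5), Outcrop 11→Outcrop 13 = (-109, -54, 106.6).
Normal n = (Outcrop 11→Outcrop 12) × (Outcrop 11→Outcrop 13) = (3335.2, 20796.3, 13945).
So ∂z/∂x = −n_x/n_z = −0.23917 and ∂z/∂y = −n_y/n_z = −1.49131.
|∇z| = √(a²+b²) = 1.51037, so dip δ = arctan(1.51037) = 56.49°.
True thickness = vertical thickness × cos δ = 16.1 × cos 56.49° = 8.89 m.

8.89 m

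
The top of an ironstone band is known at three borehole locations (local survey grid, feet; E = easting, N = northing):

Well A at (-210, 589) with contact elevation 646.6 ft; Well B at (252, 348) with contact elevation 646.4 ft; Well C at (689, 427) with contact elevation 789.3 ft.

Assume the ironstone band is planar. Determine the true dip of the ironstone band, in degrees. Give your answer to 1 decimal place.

Let the plane be z = a·E + b·N + c.
Well B−Well A: 462a − 241b = −0.2;  Well C−Well A: 899a − 162b = 142.7.
Solving gives a = 0.24273, b = 0.46615.
Gradient magnitude |∇z| = √(a² + b²) = √(0.05892 + 0.21730) = 0.52556.
True dip = arctan(0.52556) = 27.7°, dipping toward SSW (azimuth ≈ 208°).

27.7°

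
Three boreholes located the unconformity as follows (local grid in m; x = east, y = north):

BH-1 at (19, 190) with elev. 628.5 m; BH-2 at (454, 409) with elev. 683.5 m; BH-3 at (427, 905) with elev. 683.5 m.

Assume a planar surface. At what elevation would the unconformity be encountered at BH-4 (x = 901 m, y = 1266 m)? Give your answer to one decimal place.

744.3 m

Let the plane be z = a·x + b·y + c.
BH-2−BH-1: 435a + 219b = 55;  BH-3−BH-1: 408a + 715b = 55.
Solving gives a = 0.123064, b = 0.006699.
Then c = 628.5 − a·19 − b·190 = 624.89.
At (901, 1266): z = 110.9 + 8.5 + 624.89 = 744.3 m.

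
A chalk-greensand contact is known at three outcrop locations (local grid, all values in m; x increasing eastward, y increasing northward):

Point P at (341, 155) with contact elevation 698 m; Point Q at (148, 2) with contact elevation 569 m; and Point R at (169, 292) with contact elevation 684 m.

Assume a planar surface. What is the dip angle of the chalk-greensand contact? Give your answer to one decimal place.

27.8°

Two edge vectors: Point P→Point Q = (-193, -153, -129), Point P→Point R = (-172, 137, -14).
Normal n = (Point P→Point Q) × (Point P→Point R) = (19815, 19486, -52757).
So ∂z/∂x = −n_x/n_z = 0.37559 and ∂z/∂y = −n_y/n_z = 0.36935.
Gradient magnitude |∇z| = √(a² + b²) = √(0.14107 + 0.13642) = 0.52677.
True dip = arctan(0.52677) = 27.8°, dipping toward SW (azimuth ≈ 225°).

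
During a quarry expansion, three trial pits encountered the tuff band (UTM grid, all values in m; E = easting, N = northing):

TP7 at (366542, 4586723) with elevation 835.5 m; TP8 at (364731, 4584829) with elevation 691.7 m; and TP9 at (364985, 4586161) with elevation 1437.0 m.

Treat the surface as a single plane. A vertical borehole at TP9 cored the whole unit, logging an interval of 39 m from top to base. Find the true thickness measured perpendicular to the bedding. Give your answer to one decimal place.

Let the plane be z = a·E + b·N + c.
TP8−TP7: −1811a − 1894b = −143.8;  TP9−TP7: −1557a − 562b = 601.5.
Solving gives a = −0.63177, b = 0.68001.
|∇z| = √(a²+b²) = 0.92819, so dip δ = arctan(0.92819) = 42.87°.
True thickness = vertical thickness × cos δ = 39 × cos 42.87° = 28.6 m.

28.6 m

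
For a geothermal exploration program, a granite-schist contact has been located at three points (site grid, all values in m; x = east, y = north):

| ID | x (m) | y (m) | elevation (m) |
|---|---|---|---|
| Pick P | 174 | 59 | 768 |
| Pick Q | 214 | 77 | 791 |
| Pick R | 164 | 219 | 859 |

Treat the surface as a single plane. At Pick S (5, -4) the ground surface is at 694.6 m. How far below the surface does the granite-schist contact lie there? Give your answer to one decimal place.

16.1 m

Two edge vectors: Pick P→Pick Q = (40, 18, 23), Pick P→Pick R = (-10, 160, 91).
Normal n = (Pick P→Pick Q) × (Pick P→Pick R) = (-2042, -3870, 6580).
So ∂z/∂x = −n_x/n_z = 0.31033 and ∂z/∂y = −n_y/n_z = 0.58815.
Intercept c from Pick P: 768 − 54.00 − 34.70 = 679.30.
At (5, -4): z_contact = 1.55 − 2.35 + 679.30 = 678.50 m.
Depth below ground = 694.6 − 678.50 = 16.1 m.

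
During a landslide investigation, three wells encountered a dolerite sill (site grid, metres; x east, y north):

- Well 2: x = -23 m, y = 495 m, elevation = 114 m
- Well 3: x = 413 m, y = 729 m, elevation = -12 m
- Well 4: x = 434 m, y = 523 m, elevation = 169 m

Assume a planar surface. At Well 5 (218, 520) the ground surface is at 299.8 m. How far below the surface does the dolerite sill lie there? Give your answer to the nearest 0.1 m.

Two edge vectors: Well 2→Well 3 = (436, 234, -126), Well 2→Well 4 = (457, 28, 55).
Normal n = (Well 2→Well 3) × (Well 2→Well 4) = (16398, -81562, -94730).
So ∂z/∂x = −n_x/n_z = 0.17310 and ∂z/∂y = −n_y/n_z = −0.86099.
Intercept c from Well 2: 114 + 3.98 + 426.19 = 544.17.
At (218, 520): z_contact = 37.74 − 447.72 + 544.17 = 134.19 m.
Depth below ground = 299.8 − 134.19 = 165.6 m.

165.6 m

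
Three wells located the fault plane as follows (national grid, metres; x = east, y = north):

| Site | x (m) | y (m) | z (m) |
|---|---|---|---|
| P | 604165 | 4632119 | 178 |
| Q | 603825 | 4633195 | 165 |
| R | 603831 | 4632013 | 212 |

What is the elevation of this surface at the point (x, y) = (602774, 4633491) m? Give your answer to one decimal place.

Let the plane be z = a·x + b·y + c.
Q−P: −340a + 1076b = −13;  R−P: −334a − 106b = 34.
Solving gives a = −0.089033544, b = −0.040215060.
Then c = 178 − a·604165 − b·4632119 = 240249.90.
At (602774, 4633491): z = −53667.1 − 186336.1 + 240249.90 = 246.7 m.

246.7 m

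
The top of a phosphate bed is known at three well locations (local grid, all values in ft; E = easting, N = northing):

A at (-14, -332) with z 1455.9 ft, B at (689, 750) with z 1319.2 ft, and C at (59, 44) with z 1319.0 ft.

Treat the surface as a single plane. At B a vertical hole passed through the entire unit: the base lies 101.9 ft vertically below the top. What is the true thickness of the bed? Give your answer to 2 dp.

Let the plane be z = a·E + b·N + c.
B−A: 703a + 1082b = −136.7;  C−A: 73a + 376b = −136.9.
Solving gives a = 0.52188, b = −0.46542.
|∇z| = √(a²+b²) = 0.69927, so dip δ = arctan(0.69927) = 34.96°.
True thickness = vertical thickness × cos δ = 101.9 × cos 34.96° = 83.51 ft.

83.51 ft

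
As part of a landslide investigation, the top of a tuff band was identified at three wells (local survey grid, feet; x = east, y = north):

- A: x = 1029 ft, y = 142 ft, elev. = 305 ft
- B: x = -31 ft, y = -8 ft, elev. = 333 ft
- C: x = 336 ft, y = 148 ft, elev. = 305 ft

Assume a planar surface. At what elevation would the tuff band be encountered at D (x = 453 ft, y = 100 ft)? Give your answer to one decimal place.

313.3 ft

Two edge vectors: A→B = (-1060, -150, 28), A→C = (-693, 6, 0).
Normal n = (A→B) × (A→C) = (-168, -19404, -110310).
So ∂z/∂x = −n_x/n_z = −0.001523 and ∂z/∂y = −n_y/n_z = −0.175904.
Intercept c from A: 305 + 1.57 + 24.98 = 331.55.
At (453, 100): z = −0.7 − 17.6 + 331.55 = 313.3 ft.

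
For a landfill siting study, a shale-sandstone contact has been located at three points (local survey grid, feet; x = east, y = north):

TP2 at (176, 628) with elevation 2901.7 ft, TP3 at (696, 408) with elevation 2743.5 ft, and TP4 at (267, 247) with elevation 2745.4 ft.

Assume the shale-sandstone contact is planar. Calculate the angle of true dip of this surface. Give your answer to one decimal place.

Let the plane be z = a·x + b·y + c.
TP3−TP2: 520a − 220b = −158.2;  TP4−TP2: 91a − 381b = −156.3.
Solving gives a = −0.14536, b = 0.37552.
Gradient magnitude |∇z| = √(a² + b²) = √(0.02113 + 0.14101) = 0.40267.
True dip = arctan(0.40267) = 21.9°, dipping toward SSE (azimuth ≈ 159°).

21.9°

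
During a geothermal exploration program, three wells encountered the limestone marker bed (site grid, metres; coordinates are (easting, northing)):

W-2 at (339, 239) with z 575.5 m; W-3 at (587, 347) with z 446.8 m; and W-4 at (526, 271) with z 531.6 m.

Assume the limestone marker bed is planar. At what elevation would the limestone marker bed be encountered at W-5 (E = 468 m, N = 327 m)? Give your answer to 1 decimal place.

474.3 m

Two edge vectors: W-2→W-3 = (248, 108, -128.7), W-2→W-4 = (187, 32, -43.9).
Normal n = (W-2→W-3) × (W-2→W-4) = (-622.8, -13179.7, -12260).
So ∂z/∂E = −n_x/n_z = −0.05080 and ∂z/∂N = −n_y/n_z = −1.07502.
Intercept c from W-2: 575.5 + 17.22 + 256.93 = 849.65.
At (468, 327): z = −23.8 − 351.5 + 849.65 = 474.3 m.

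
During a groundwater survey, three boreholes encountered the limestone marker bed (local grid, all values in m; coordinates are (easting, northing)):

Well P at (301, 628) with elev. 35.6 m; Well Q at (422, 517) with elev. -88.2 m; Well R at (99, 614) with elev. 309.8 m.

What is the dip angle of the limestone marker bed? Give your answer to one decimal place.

54.0°

Two edge vectors: Well P→Well Q = (121, -111, -123.8), Well P→Well R = (-202, -14, 274.2).
Normal n = (Well P→Well Q) × (Well P→Well R) = (-32169.4, -8170.6, -24116).
So ∂z/∂E = −n_x/n_z = −1.33394 and ∂z/∂N = −n_y/n_z = −0.33880.
Gradient magnitude |∇z| = √(a² + b²) = √(1.77941 + 0.11479) = 1.37630.
True dip = arctan(1.37630) = 54.0°, dipping toward ENE (azimuth ≈ 076°).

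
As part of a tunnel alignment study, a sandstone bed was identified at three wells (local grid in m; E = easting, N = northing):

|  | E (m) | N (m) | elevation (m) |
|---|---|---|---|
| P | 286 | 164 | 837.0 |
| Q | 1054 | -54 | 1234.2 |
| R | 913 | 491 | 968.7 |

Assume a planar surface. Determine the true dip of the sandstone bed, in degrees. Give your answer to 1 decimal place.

29.2°

Two edge vectors: P→Q = (768, -218, 397.2), P→R = (627, 327, 131.7).
Normal n = (P→Q) × (P→R) = (-158595, 147898.8, 387822).
So ∂z/∂E = −n_x/n_z = 0.40894 and ∂z/∂N = −n_y/n_z = −0.38136.
Gradient magnitude |∇z| = √(a² + b²) = √(0.16723 + 0.14543) = 0.55916.
True dip = arctan(0.55916) = 29.2°, dipping toward NW (azimuth ≈ 313°).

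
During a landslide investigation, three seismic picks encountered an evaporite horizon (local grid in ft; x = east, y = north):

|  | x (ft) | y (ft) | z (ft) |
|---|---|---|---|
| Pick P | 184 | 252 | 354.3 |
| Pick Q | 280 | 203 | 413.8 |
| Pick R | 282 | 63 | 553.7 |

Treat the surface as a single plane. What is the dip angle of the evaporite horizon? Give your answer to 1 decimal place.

45.1°

Let the plane be z = a·x + b·y + c.
Pick Q−Pick P: 96a − 49b = 59.5;  Pick R−Pick P: 98a − 189b = 199.4.
Solving gives a = 0.11055, b = −0.99771.
Gradient magnitude |∇z| = √(a² + b²) = √(0.01222 + 0.99542) = 1.00381.
True dip = arctan(1.00381) = 45.1°, dipping toward N (azimuth ≈ 354°).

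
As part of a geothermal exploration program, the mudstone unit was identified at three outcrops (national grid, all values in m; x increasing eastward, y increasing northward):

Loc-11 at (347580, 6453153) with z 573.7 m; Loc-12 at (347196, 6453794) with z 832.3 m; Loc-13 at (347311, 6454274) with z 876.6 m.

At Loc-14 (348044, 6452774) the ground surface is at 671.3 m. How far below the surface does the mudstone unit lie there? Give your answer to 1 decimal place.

Let the plane be z = a·x + b·y + c.
Loc-12−Loc-11: −384a + 641b = 258.6;  Loc-13−Loc-11: −269a + 1121b = 302.9.
Solving gives a = −0.371002771, b = 0.181177747.
Then c = 573.7 − a·347580 − b·6453153 = −1039640.88.
At (348044, 6452774): z_contact = −129125.29 + 1169099.06 − 1039640.88 = 332.89 m.
Depth below ground = 671.3 − 332.89 = 338.4 m.

338.4 m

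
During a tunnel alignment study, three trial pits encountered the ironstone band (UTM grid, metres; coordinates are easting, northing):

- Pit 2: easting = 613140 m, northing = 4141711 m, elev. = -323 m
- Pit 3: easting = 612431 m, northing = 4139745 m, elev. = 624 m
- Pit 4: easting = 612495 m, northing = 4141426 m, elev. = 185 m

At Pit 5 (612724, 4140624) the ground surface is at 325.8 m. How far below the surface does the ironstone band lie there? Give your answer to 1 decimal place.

108.8 m

Let the plane be z = a·easting + b·northing + c.
Pit 3−Pit 2: −709a − 1966b = 947;  Pit 4−Pit 2: −645a − 285b = 508.
Solving gives a = −0.683705048, b = −0.235123663.
Then c = -323 − a·613140 − b·4141711 = 1392698.17.
At (612724, 4140624): z_contact = −418922.49 − 973558.68 + 1392698.17 = 217.00 m.
Depth below ground = 325.8 − 217.00 = 108.8 m.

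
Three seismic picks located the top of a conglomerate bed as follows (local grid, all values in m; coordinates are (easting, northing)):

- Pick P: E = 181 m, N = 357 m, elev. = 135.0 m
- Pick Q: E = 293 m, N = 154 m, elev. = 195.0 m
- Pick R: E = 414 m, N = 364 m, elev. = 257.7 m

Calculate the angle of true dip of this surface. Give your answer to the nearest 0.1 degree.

Two edge vectors: Pick P→Pick Q = (112, -203, 60), Pick P→Pick R = (233, 7, 122.7).
Normal n = (Pick P→Pick Q) × (Pick P→Pick R) = (-25328.1, 237.6, 48083).
So ∂z/∂E = −n_x/n_z = 0.52676 and ∂z/∂N = −n_y/n_z = −0.00494.
Gradient magnitude |∇z| = √(a² + b²) = √(0.27747 + 0.00002) = 0.52678.
True dip = arctan(0.52678) = 27.8°, dipping toward W (azimuth ≈ 271°).

27.8°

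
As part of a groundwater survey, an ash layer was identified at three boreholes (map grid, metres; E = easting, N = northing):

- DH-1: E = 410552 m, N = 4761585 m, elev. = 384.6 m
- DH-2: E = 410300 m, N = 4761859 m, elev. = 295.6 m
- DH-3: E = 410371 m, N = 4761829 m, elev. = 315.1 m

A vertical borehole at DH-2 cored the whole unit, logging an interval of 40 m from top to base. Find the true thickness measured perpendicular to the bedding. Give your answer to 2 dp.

38.77 m

Two edge vectors: DH-1→DH-2 = (-252, 274, -89), DH-1→DH-3 = (-181, 244, -69.5).
Normal n = (DH-1→DH-2) × (DH-1→DH-3) = (2673, -1405, -11894).
So ∂z/∂E = −n_x/n_z = 0.22474 and ∂z/∂N = −n_y/n_z = −0.11813.
|∇z| = √(a²+b²) = 0.25389, so dip δ = arctan(0.25389) = 14.25°.
True thickness = vertical thickness × cos δ = 40 × cos 14.25° = 38.77 m.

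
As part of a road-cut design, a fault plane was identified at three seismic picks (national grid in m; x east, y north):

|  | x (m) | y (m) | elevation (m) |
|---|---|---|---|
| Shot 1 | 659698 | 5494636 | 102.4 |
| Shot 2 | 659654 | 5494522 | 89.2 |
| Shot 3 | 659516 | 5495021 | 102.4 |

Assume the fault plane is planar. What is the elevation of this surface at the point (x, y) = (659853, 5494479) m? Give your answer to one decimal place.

Let the plane be z = a·x + b·y + c.
Shot 2−Shot 1: −44a − 114b = −13.2;  Shot 3−Shot 1: −182a + 385b = 0.
Solving gives a = 0.134843982, b = 0.063744428.
Then c = 102.4 − a·659698 − b·5494636 = −439106.33.
At (659853, 5494479): z = 88977.2 + 350242.4 − 439106.33 = 113.3 m.

113.3 m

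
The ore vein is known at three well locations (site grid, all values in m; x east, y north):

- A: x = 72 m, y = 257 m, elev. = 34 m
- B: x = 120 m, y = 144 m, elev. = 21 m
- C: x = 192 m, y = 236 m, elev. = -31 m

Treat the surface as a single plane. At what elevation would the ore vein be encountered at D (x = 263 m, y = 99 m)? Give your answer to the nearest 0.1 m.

Let the plane be z = a·x + b·y + c.
B−A: 48a − 113b = −13;  C−A: 120a − 21b = −65.
Solving gives a = −0.56342, b = −0.12428.
Then c = 34 − a·72 − b·257 = 106.51.
At (263, 99): z = −148.2 − 12.3 + 106.51 = -54.0 m.

-54.0 m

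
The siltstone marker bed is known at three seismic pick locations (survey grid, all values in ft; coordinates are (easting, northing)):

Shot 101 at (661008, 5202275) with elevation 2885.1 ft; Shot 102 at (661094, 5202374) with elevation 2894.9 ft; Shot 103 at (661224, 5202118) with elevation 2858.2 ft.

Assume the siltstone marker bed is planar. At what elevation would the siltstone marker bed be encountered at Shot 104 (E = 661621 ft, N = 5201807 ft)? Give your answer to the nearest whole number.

2806 ft

Let the plane be z = a·E + b·N + c.
Shot 102−Shot 101: 86a + 99b = 9.8;  Shot 103−Shot 101: 216a − 157b = −26.9.
Solving gives a = −0.03223356, b = 0.12699077.
Then c = 2885.1 − a·661008 − b·5202275 = −636449.17.
At (661621, 5201807): z = −21326.4 + 660581.5 − 636449.17 = 2805.9 ft.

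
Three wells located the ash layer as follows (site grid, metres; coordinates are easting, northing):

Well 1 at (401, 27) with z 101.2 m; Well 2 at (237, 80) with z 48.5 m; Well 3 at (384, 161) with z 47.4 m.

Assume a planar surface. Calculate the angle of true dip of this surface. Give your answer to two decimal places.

Two edge vectors: Well 1→Well 2 = (-164, 53, -52.7), Well 1→Well 3 = (-17, 134, -53.8).
Normal n = (Well 1→Well 2) × (Well 1→Well 3) = (4210.4, -7927.3, -21075).
So ∂z/∂easting = −n_x/n_z = 0.19978 and ∂z/∂northing = −n_y/n_z = −0.37615.
Gradient magnitude |∇z| = √(a² + b²) = √(0.03991 + 0.14149) = 0.42591.
True dip = arctan(0.42591) = 23.07°, dipping toward NNW (azimuth ≈ 332°).

23.07°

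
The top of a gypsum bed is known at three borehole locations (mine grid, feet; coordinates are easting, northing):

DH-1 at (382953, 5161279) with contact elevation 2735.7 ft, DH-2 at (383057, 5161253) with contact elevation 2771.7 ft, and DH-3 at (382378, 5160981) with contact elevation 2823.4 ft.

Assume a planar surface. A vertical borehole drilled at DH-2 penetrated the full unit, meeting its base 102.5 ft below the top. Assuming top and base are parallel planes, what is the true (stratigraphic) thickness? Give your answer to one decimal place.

Let the plane be z = a·easting + b·northing + c.
DH-2−DH-1: 104a − 26b = 36;  DH-3−DH-1: −575a − 298b = 87.7.
Solving gives a = 0.18388, b = −0.64910.
|∇z| = √(a²+b²) = 0.67464, so dip δ = arctan(0.67464) = 34.01°.
True thickness = vertical thickness × cos δ = 102.5 × cos 34.01° = 85.0 ft.

85.0 ft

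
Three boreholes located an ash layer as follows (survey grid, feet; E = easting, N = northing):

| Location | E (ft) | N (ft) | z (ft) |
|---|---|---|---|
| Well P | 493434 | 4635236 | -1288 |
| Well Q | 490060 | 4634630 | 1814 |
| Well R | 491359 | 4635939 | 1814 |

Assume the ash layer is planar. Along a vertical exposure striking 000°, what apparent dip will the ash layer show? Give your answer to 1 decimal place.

Let the plane be z = a·E + b·N + c.
Well Q−Well P: −3374a − 606b = 3102;  Well R−Well P: −2075a + 703b = 3102.
Solving gives a = −1.11879, b = 1.11025.
Unit vector along 000° is (sin 0°, cos 0°) = (0.0000, 1.0000).
Slope in that direction = a·(0.0000) + b·(1.0000) = 1.11025.
Apparent dip = arctan|1.11025| = 48.0° (true dip is 57.6°, so apparent ≤ true as expected).

48.0°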